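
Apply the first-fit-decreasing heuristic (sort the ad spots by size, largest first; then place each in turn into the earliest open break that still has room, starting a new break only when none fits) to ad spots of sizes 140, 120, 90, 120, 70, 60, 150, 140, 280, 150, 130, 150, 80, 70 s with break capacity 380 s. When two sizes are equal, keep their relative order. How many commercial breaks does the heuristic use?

5

Sorted descending: 280, 150, 150, 150, 140, 140, 130, 120, 120, 90, 80, 70, 70, 60.
  280 → break 1 (new)  [load 280/380]
  150 → break 2 (new)  [load 150/380]
  150 → break 2  [load 300/380]
  150 → break 3 (new)  [load 150/380]
  140 → break 3  [load 290/380]
  140 → break 4 (new)  [load 140/380]
  130 → break 4  [load 270/380]
  120 → break 5 (new)  [load 120/380]
  120 → break 5  [load 240/380]
  90 → break 1  [load 370/380]
  80 → break 2  [load 380/380]
  70 → break 3  [load 360/380]
  70 → break 4  [load 340/380]
  60 → break 5  [load 300/380]
5 commercial breaks opened.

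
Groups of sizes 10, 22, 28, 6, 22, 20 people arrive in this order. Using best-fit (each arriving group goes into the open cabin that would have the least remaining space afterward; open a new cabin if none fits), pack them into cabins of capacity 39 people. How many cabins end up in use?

  10 → cabin 1 (new)  [load 10/39]
  22 → cabin 1  [load 32/39]
  28 → cabin 2 (new)  [load 28/39]
  6 → cabin 1  [load 38/39]
  22 → cabin 3 (new)  [load 22/39]
  20 → cabin 4 (new)  [load 20/39]
4 cabins opened.

4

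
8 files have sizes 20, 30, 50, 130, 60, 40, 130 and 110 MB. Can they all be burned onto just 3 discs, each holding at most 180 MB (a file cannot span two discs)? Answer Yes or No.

No

Total = 570 MB; ⌈570/180⌉ = 4.
At least 4 discs are required, but only 3 are allowed.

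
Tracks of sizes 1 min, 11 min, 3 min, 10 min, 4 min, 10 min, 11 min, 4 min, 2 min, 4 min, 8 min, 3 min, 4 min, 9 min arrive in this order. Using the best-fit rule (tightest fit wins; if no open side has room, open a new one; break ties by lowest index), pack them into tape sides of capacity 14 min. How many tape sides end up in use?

  1 → side 1 (new)  [load 1/14]
  11 → side 1  [load 12/14]
  3 → side 2 (new)  [load 3/14]
  10 → side 2  [load 13/14]
  4 → side 3 (new)  [load 4/14]
  10 → side 3  [load 14/14]
  11 → side 4 (new)  [load 11/14]
  4 → side 5 (new)  [load 4/14]
  2 → side 1  [load 14/14]
  4 → side 5  [load 8/14]
  8 → side 6 (new)  [load 8/14]
  3 → side 4  [load 14/14]
  4 → side 5  [load 12/14]
  9 → side 7 (new)  [load 9/14]
7 tape sides opened.

7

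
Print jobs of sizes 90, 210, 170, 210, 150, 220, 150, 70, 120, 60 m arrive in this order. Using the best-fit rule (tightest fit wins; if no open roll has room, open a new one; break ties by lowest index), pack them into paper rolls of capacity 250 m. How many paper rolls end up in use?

  90 → roll 1 (new)  [load 90/250]
  210 → roll 2 (new)  [load 210/250]
  170 → roll 3 (new)  [load 170/250]
  210 → roll 4 (new)  [load 210/250]
  150 → roll 1  [load 240/250]
  220 → roll 5 (new)  [load 220/250]
  150 → roll 6 (new)  [load 150/250]
  70 → roll 3  [load 240/250]
  120 → roll 7 (new)  [load 120/250]
  60 → roll 6  [load 210/250]
7 paper rolls opened.

7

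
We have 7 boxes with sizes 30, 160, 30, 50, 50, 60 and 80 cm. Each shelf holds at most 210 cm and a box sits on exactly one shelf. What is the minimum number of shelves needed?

3

Total = 160 + 80 + 60 + 50 + 50 + 30 + 30 = 460 cm.
Lower bound: ⌈460/210⌉ = 3 shelves.
A packing using 3 shelves:
  shelf 1: 160 + 50 = 210
  shelf 2: 80 + 60 + 50 = 190
  shelf 3: 30 + 30 = 60
This matches the lower bound, so 3 is optimal.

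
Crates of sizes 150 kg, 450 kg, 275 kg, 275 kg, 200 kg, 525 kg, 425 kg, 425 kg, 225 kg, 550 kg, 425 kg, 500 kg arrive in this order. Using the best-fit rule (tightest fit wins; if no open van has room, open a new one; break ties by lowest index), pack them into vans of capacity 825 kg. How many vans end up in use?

8

  150 → van 1 (new)  [load 150/825]
  450 → van 1  [load 600/825]
  275 → van 2 (new)  [load 275/825]
  275 → van 2  [load 550/825]
  200 → van 1  [load 800/825]
  525 → van 3 (new)  [load 525/825]
  425 → van 4 (new)  [load 425/825]
  425 → van 5 (new)  [load 425/825]
  225 → van 2  [load 775/825]
  550 → van 6 (new)  [load 550/825]
  425 → van 7 (new)  [load 425/825]
  500 → van 8 (new)  [load 500/825]
8 vans opened.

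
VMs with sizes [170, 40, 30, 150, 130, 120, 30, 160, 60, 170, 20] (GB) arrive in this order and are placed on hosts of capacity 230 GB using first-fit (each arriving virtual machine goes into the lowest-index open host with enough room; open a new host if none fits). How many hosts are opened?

6

  170 → host 1 (new)  [load 170/230]
  40 → host 1  [load 210/230]
  30 → host 2 (new)  [load 30/230]
  150 → host 2  [load 180/230]
  130 → host 3 (new)  [load 130/230]
  120 → host 4 (new)  [load 120/230]
  30 → host 2  [load 210/230]
  160 → host 5 (new)  [load 160/230]
  60 → host 3  [load 190/230]
  170 → host 6 (new)  [load 170/230]
  20 → host 1  [load 230/230]
6 hosts opened.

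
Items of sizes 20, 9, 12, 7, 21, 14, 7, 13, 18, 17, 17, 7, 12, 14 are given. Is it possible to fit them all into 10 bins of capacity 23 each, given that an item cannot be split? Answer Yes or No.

A valid assignment using 10 bins:
  bin 1: 21 = 21
  bin 2: 20 = 20
  bin 3: 18 = 18
  bin 4: 17 = 17
  bin 5: 17 = 17
  bin 6: 14 + 9 = 23
  bin 7: 14 + 7 = 21
  bin 8: 13 + 7 = 20
  bin 9: 12 + 7 = 19
  bin 10: 12 = 12
Every load is within 23, so 10 bins suffice.

Yes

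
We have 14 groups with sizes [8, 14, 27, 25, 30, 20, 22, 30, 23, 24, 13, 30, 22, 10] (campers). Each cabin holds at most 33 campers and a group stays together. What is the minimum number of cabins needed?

11

Total = 30 + 30 + 30 + 27 + 25 + 24 + 23 + 22 + 22 + 20 + 14 + 13 + 10 + 8 = 298 campers.
Lower bound: ⌈298/33⌉ = 10 cabins.
A packing using 11 cabins:
  cabin 1: 30 = 30
  cabin 2: 30 = 30
  cabin 3: 30 = 30
  cabin 4: 27 = 27
  cabin 5: 25 + 8 = 33
  cabin 6: 24 = 24
  cabin 7: 23 + 10 = 33
  cabin 8: 22 = 22
  cabin 9: 22 = 22
  cabin 10: 20 + 13 = 33
  cabin 11: 14 = 14
No arrangement into 10 cabins stays within capacity, so 11 is optimal.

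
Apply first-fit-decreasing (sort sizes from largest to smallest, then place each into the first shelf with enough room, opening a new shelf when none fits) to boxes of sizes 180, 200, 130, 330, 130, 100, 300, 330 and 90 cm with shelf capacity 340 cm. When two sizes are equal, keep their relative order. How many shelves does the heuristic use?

6

Sorted descending: 330, 330, 300, 200, 180, 130, 130, 100, 90.
  330 → shelf 1 (new)  [load 330/340]
  330 → shelf 2 (new)  [load 330/340]
  300 → shelf 3 (new)  [load 300/340]
  200 → shelf 4 (new)  [load 200/340]
  180 → shelf 5 (new)  [load 180/340]
  130 → shelf 4  [load 330/340]
  130 → shelf 5  [load 310/340]
  100 → shelf 6 (new)  [load 100/340]
  90 → shelf 6  [load 190/340]
6 shelves opened.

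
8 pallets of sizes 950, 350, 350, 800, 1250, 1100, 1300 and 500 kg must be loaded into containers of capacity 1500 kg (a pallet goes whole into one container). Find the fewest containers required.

Total = 1300 + 1250 + 1100 + 950 + 800 + 500 + 350 + 350 = 6600 kg.
Lower bound: ⌈6600/1500⌉ = 5 containers.
A packing using 5 containers:
  container 1: 1300 = 1300
  container 2: 1250 = 1250
  container 3: 1100 + 350 = 1450
  container 4: 950 + 500 = 1450
  container 5: 800 + 350 = 1150
This matches the lower bound, so 5 is optimal.

5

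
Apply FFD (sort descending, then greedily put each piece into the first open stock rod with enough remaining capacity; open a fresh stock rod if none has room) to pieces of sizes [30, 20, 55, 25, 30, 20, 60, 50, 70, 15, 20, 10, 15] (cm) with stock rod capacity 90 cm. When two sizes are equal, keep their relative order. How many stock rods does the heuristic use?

Sorted descending: 70, 60, 55, 50, 30, 30, 25, 20, 20, 20, 15, 15, 10.
  70 → stock rod 1 (new)  [load 70/90]
  60 → stock rod 2 (new)  [load 60/90]
  55 → stock rod 3 (new)  [load 55/90]
  50 → stock rod 4 (new)  [load 50/90]
  30 → stock rod 2  [load 90/90]
  30 → stock rod 3  [load 85/90]
  25 → stock rod 4  [load 75/90]
  20 → stock rod 1  [load 90/90]
  20 → stock rod 5 (new)  [load 20/90]
  20 → stock rod 5  [load 40/90]
  15 → stock rod 4  [load 90/90]
  15 → stock rod 5  [load 55/90]
  10 → stock rod 5  [load 65/90]
5 stock rods opened.

5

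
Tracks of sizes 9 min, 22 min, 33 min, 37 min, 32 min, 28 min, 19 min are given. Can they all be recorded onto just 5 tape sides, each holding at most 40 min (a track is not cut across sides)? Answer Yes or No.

Total = 180 min; ⌈180/40⌉ = 5.
The bound of 5 does not rule out 5, but exhaustive search shows no assignment into 5 tape sides of capacity 40 min exists — the minimum is 6.

No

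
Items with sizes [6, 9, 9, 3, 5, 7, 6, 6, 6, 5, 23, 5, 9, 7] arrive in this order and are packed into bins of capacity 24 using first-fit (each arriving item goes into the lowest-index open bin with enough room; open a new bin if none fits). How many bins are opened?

5

  6 → bin 1 (new)  [load 6/24]
  9 → bin 1  [load 15/24]
  9 → bin 1  [load 24/24]
  3 → bin 2 (new)  [load 3/24]
  5 → bin 2  [load 8/24]
  7 → bin 2  [load 15/24]
  6 → bin 2  [load 21/24]
  6 → bin 3 (new)  [load 6/24]
  6 → bin 3  [load 12/24]
  5 → bin 3  [load 17/24]
  23 → bin 4 (new)  [load 23/24]
  5 → bin 3  [load 22/24]
  9 → bin 5 (new)  [load 9/24]
  7 → bin 5  [load 16/24]
5 bins opened.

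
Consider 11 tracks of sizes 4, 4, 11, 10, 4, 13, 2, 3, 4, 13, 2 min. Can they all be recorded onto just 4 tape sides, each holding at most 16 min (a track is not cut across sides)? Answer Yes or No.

Total = 70 min; ⌈70/16⌉ = 5.
At least 5 tape sides are required, but only 4 are allowed.

No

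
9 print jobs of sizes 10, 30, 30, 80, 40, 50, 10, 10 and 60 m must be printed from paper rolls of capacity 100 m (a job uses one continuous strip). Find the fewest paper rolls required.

Total = 80 + 60 + 50 + 40 + 30 + 30 + 10 + 10 + 10 = 320 m.
Lower bound: ⌈320/100⌉ = 4 paper rolls.
A packing using 4 paper rolls:
  roll 1: 80 + 10 + 10 = 100
  roll 2: 60 + 40 = 100
  roll 3: 50 + 30 + 10 = 90
  roll 4: 30 = 30
This matches the lower bound, so 4 is optimal.

4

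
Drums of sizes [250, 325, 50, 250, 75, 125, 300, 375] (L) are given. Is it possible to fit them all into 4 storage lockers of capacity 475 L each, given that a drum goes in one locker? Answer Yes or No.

Total = 1750 L; ⌈1750/475⌉ = 4.
5 drums each exceed half the capacity and cannot share a locker, forcing at least 5 storage lockers.
At least 5 storage lockers are required, but only 4 are allowed.

No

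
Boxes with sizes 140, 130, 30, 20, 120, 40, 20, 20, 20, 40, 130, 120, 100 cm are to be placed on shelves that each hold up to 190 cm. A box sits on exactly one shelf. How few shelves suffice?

Total = 140 + 130 + 130 + 120 + 120 + 100 + 40 + 40 + 30 + 20 + 20 + 20 + 20 = 930 cm.
Lower bound: ⌈930/190⌉ = 5 shelves.
Also, 6 boxes each exceed 95 cm, and no two of those can share a shelf, so at least 6 shelves are needed.
A packing using 6 shelves:
  shelf 1: 140 + 40 = 180
  shelf 2: 130 + 40 + 20 = 190
  shelf 3: 130 + 30 + 20 = 180
  shelf 4: 120 + 20 + 20 = 160
  shelf 5: 120 = 120
  shelf 6: 100 = 100
This matches the lower bound, so 6 is optimal.

6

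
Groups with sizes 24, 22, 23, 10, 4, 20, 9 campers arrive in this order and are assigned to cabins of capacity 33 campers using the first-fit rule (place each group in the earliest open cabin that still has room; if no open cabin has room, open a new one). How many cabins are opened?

4

  24 → cabin 1 (new)  [load 24/33]
  22 → cabin 2 (new)  [load 22/33]
  23 → cabin 3 (new)  [load 23/33]
  10 → cabin 2  [load 32/33]
  4 → cabin 1  [load 28/33]
  20 → cabin 4 (new)  [load 20/33]
  9 → cabin 3  [load 32/33]
4 cabins opened.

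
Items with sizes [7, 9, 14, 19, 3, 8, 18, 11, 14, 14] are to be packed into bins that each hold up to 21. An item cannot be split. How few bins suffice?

Total = 19 + 18 + 14 + 14 + 14 + 11 + 9 + 8 + 7 + 3 = 117.
Lower bound: ⌈117/21⌉ = 6 bins.
A packing using 7 bins:
  bin 1: 19 = 19
  bin 2: 18 + 3 = 21
  bin 3: 14 + 7 = 21
  bin 4: 14 = 14
  bin 5: 14 = 14
  bin 6: 11 + 9 = 20
  bin 7: 8 = 8
No arrangement into 6 bins stays within capacity, so 7 is optimal.

7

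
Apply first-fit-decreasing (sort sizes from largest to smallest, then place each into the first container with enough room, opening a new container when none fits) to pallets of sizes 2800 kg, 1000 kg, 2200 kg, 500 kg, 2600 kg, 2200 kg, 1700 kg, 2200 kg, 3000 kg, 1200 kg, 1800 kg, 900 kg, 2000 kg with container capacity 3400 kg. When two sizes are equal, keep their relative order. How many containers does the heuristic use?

Sorted descending: 3000, 2800, 2600, 2200, 2200, 2200, 2000, 1800, 1700, 1200, 1000, 900, 500.
  3000 → container 1 (new)  [load 3000/3400]
  2800 → container 2 (new)  [load 2800/3400]
  2600 → container 3 (new)  [load 2600/3400]
  2200 → container 4 (new)  [load 2200/3400]
  2200 → container 5 (new)  [load 2200/3400]
  2200 → container 6 (new)  [load 2200/3400]
  2000 → container 7 (new)  [load 2000/3400]
  1800 → container 8 (new)  [load 1800/3400]
  1700 → container 9 (new)  [load 1700/3400]
  1200 → container 4  [load 3400/3400]
  1000 → container 5  [load 3200/3400]
  900 → container 6  [load 3100/3400]
  500 → container 2  [load 3300/3400]
9 containers opened.

9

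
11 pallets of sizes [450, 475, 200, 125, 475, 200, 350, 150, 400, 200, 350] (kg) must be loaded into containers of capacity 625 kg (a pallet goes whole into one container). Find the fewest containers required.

Total = 475 + 475 + 450 + 400 + 350 + 350 + 200 + 200 + 200 + 150 + 125 = 3375 kg.
Lower bound: ⌈3375/625⌉ = 6 containers.
A packing using 6 containers:
  container 1: 475 + 150 = 625
  container 2: 475 + 125 = 600
  container 3: 450 = 450
  container 4: 400 + 200 = 600
  container 5: 350 + 200 = 550
  container 6: 350 + 200 = 550
This matches the lower bound, so 6 is optimal.

6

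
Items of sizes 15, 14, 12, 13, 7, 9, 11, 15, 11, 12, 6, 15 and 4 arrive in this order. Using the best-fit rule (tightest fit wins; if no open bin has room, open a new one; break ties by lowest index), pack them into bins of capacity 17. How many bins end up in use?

10

  15 → bin 1 (new)  [load 15/17]
  14 → bin 2 (new)  [load 14/17]
  12 → bin 3 (new)  [load 12/17]
  13 → bin 4 (new)  [load 13/17]
  7 → bin 5 (new)  [load 7/17]
  9 → bin 5  [load 16/17]
  11 → bin 6 (new)  [load 11/17]
  15 → bin 7 (new)  [load 15/17]
  11 → bin 8 (new)  [load 11/17]
  12 → bin 9 (new)  [load 12/17]
  6 → bin 6  [load 17/17]
  15 → bin 10 (new)  [load 15/17]
  4 → bin 4  [load 17/17]
10 bins opened.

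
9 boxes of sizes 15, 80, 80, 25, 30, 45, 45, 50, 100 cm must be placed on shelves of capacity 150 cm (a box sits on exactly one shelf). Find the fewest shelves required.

Total = 100 + 80 + 80 + 50 + 45 + 45 + 30 + 25 + 15 = 470 cm.
Lower bound: ⌈470/150⌉ = 4 shelves.
A packing using 4 shelves:
  shelf 1: 100 + 50 = 150
  shelf 2: 80 + 45 + 25 = 150
  shelf 3: 80 + 45 + 15 = 140
  shelf 4: 30 = 30
This matches the lower bound, so 4 is optimal.

4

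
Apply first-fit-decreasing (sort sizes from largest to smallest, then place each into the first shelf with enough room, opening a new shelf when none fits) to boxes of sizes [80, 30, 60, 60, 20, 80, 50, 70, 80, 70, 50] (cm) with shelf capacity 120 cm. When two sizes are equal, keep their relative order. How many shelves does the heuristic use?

6

Sorted descending: 80, 80, 80, 70, 70, 60, 60, 50, 50, 30, 20.
  80 → shelf 1 (new)  [load 80/120]
  80 → shelf 2 (new)  [load 80/120]
  80 → shelf 3 (new)  [load 80/120]
  70 → shelf 4 (new)  [load 70/120]
  70 → shelf 5 (new)  [load 70/120]
  60 → shelf 6 (new)  [load 60/120]
  60 → shelf 6  [load 120/120]
  50 → shelf 4  [load 120/120]
  50 → shelf 5  [load 120/120]
  30 → shelf 1  [load 110/120]
  20 → shelf 2  [load 100/120]
6 shelves opened.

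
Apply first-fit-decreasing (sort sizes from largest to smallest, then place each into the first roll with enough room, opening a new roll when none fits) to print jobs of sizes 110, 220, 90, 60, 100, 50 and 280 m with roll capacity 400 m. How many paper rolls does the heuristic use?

Sorted descending: 280, 220, 110, 100, 90, 60, 50.
  280 → roll 1 (new)  [load 280/400]
  220 → roll 2 (new)  [load 220/400]
  110 → roll 1  [load 390/400]
  100 → roll 2  [load 320/400]
  90 → roll 3 (new)  [load 90/400]
  60 → roll 2  [load 380/400]
  50 → roll 3  [load 140/400]
3 paper rolls opened.

3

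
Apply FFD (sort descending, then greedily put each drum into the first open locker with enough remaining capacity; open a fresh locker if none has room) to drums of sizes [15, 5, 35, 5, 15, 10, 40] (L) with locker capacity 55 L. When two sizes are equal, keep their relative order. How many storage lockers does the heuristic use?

Sorted descending: 40, 35, 15, 15, 10, 5, 5.
  40 → locker 1 (new)  [load 40/55]
  35 → locker 2 (new)  [load 35/55]
  15 → locker 1  [load 55/55]
  15 → locker 2  [load 50/55]
  10 → locker 3 (new)  [load 10/55]
  5 → locker 2  [load 55/55]
  5 → locker 3  [load 15/55]
3 storage lockers opened.

3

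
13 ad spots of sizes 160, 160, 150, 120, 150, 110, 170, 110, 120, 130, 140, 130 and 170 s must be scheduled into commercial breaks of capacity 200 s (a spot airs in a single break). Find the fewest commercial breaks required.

Total = 170 + 170 + 160 + 160 + 150 + 150 + 140 + 130 + 130 + 120 + 120 + 110 + 110 = 1820 s.
Lower bound: ⌈1820/200⌉ = 10 commercial breaks.
Also, 13 ad spots each exceed 100 s, and no two of those can share a break, so at least 13 commercial breaks are needed.
A packing using 13 commercial breaks:
  break 1: 170 = 170
  break 2: 170 = 170
  break 3: 160 = 160
  break 4: 160 = 160
  break 5: 150 = 150
  break 6: 150 = 150
  break 7: 140 = 140
  break 8: 130 = 130
  break 9: 130 = 130
  break 10: 120 = 120
  break 11: 120 = 120
  break 12: 110 = 110
  break 13: 110 = 110
This matches the lower bound, so 13 is optimal.

13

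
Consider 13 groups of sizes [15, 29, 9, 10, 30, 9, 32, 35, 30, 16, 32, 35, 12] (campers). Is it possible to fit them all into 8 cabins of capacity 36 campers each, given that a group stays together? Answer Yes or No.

No

Total = 294 campers; ⌈294/36⌉ = 9.
At least 9 cabins are required, but only 8 are allowed.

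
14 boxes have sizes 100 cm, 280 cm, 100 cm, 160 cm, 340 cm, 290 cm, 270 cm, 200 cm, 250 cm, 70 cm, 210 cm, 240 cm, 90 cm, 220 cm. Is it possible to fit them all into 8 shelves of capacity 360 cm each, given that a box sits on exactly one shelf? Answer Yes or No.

Total = 2820 cm; ⌈2820/360⌉ = 8.
9 boxes each exceed half the capacity and cannot share a shelf, forcing at least 9 shelves.
At least 9 shelves are required, but only 8 are allowed.

No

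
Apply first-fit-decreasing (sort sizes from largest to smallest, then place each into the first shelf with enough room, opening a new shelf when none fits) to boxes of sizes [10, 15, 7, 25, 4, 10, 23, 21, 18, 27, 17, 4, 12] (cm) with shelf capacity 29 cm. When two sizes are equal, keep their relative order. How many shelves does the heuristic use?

7

Sorted descending: 27, 25, 23, 21, 18, 17, 15, 12, 10, 10, 7, 4, 4.
  27 → shelf 1 (new)  [load 27/29]
  25 → shelf 2 (new)  [load 25/29]
  23 → shelf 3 (new)  [load 23/29]
  21 → shelf 4 (new)  [load 21/29]
  18 → shelf 5 (new)  [load 18/29]
  17 → shelf 6 (new)  [load 17/29]
  15 → shelf 7 (new)  [load 15/29]
  12 → shelf 6  [load 29/29]
  10 → shelf 5  [load 28/29]
  10 → shelf 7  [load 25/29]
  7 → shelf 4  [load 28/29]
  4 → shelf 2  [load 29/29]
  4 → shelf 3  [load 27/29]
7 shelves opened.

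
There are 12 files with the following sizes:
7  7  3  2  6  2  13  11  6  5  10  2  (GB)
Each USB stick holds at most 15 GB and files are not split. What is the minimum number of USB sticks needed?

5

Total = 13 + 11 + 10 + 7 + 7 + 6 + 6 + 5 + 3 + 2 + 2 + 2 = 74 GB.
Lower bound: ⌈74/15⌉ = 5 USB sticks.
A packing using 5 USB sticks:
  USB stick 1: 13 + 2 = 15
  USB stick 2: 11 + 2 + 2 = 15
  USB stick 3: 10 + 5 = 15
  USB stick 4: 7 + 7 = 14
  USB stick 5: 6 + 6 + 3 = 15
This matches the lower bound, so 5 is optimal.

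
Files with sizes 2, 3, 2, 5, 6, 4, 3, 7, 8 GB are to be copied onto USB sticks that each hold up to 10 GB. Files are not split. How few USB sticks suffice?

Total = 8 + 7 + 6 + 5 + 4 + 3 + 3 + 2 + 2 = 40 GB.
Lower bound: ⌈40/10⌉ = 4 USB sticks.
A packing using 4 USB sticks:
  USB stick 1: 8 + 2 = 10
  USB stick 2: 7 + 3 = 10
  USB stick 3: 6 + 4 = 10
  USB stick 4: 5 + 3 + 2 = 10
This matches the lower bound, so 4 is optimal.

4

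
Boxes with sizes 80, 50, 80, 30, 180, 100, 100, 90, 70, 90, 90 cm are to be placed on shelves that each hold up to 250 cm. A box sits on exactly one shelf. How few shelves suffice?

Total = 180 + 100 + 100 + 90 + 90 + 90 + 80 + 80 + 70 + 50 + 30 = 960 cm.
Lower bound: ⌈960/250⌉ = 4 shelves.
A packing using 4 shelves:
  shelf 1: 180 + 70 = 250
  shelf 2: 100 + 100 + 50 = 250
  shelf 3: 90 + 90 + 30 = 210
  shelf 4: 90 + 80 + 80 = 250
This matches the lower bound, so 4 is optimal.

4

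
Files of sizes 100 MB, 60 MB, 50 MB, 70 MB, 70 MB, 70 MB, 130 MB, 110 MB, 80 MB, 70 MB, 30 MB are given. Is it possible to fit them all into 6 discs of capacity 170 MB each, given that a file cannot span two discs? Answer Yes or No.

A valid assignment using 6 discs:
  disc 1: 130 + 30 = 160
  disc 2: 110 + 60 = 170
  disc 3: 100 + 70 = 170
  disc 4: 80 + 70 = 150
  disc 5: 70 + 70 = 140
  disc 6: 50 = 50
Every load is within 170 MB, so 6 discs suffice.

Yes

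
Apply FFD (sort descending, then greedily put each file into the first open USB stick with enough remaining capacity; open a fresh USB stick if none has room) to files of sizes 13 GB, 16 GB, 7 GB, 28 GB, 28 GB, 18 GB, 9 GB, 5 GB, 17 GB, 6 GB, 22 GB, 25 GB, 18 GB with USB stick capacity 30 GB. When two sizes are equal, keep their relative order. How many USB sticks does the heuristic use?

8

Sorted descending: 28, 28, 25, 22, 18, 18, 17, 16, 13, 9, 7, 6, 5.
  28 → USB stick 1 (new)  [load 28/30]
  28 → USB stick 2 (new)  [load 28/30]
  25 → USB stick 3 (new)  [load 25/30]
  22 → USB stick 4 (new)  [load 22/30]
  18 → USB stick 5 (new)  [load 18/30]
  18 → USB stick 6 (new)  [load 18/30]
  17 → USB stick 7 (new)  [load 17/30]
  16 → USB stick 8 (new)  [load 16/30]
  13 → USB stick 7  [load 30/30]
  9 → USB stick 5  [load 27/30]
  7 → USB stick 4  [load 29/30]
  6 → USB stick 6  [load 24/30]
  5 → USB stick 3  [load 30/30]
8 USB sticks opened.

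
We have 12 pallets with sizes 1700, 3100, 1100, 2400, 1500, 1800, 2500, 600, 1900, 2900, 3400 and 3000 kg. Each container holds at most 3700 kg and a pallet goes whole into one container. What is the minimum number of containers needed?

Total = 3400 + 3100 + 3000 + 2900 + 2500 + 2400 + 1900 + 1800 + 1700 + 1500 + 1100 + 600 = 25900 kg.
Lower bound: ⌈25900/3700⌉ = 7 containers.
A packing using 8 containers:
  container 1: 3400 = 3400
  container 2: 3100 + 600 = 3700
  container 3: 3000 = 3000
  container 4: 2900 = 2900
  container 5: 2500 + 1100 = 3600
  container 6: 2400 = 2400
  container 7: 1900 + 1800 = 3700
  container 8: 1700 + 1500 = 3200
No arrangement into 7 containers stays within capacity, so 8 is optimal.

8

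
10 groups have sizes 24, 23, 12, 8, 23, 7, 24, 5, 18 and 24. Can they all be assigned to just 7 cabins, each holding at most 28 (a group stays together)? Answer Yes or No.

A valid assignment using 7 cabins:
  cabin 1: 24 = 24
  cabin 2: 24 = 24
  cabin 3: 24 = 24
  cabin 4: 23 + 5 = 28
  cabin 5: 23 = 23
  cabin 6: 18 + 8 = 26
  cabin 7: 12 + 7 = 19
Every load is within 28, so 7 cabins suffice.

Yes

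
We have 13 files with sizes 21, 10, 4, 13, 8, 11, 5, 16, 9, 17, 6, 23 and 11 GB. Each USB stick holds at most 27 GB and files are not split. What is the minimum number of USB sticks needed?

Total = 23 + 21 + 17 + 16 + 13 + 11 + 11 + 10 + 9 + 8 + 6 + 5 + 4 = 154 GB.
Lower bound: ⌈154/27⌉ = 6 USB sticks.
A packing using 6 USB sticks:
  USB stick 1: 23 + 4 = 27
  USB stick 2: 21 + 6 = 27
  USB stick 3: 17 + 10 = 27
  USB stick 4: 16 + 11 = 27
  USB stick 5: 13 + 11 = 24
  USB stick 6: 9 + 8 + 5 = 22
This matches the lower bound, so 6 is optimal.

6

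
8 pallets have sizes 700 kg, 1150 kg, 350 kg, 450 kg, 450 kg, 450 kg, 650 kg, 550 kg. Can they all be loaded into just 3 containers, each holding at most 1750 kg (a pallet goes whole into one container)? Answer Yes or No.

Yes

A valid assignment using 3 containers:
  container 1: 1150 + 550 = 1700
  container 2: 700 + 650 + 350 = 1700
  container 3: 450 + 450 + 450 = 1350
Every load is within 1750 kg, so 3 containers suffice.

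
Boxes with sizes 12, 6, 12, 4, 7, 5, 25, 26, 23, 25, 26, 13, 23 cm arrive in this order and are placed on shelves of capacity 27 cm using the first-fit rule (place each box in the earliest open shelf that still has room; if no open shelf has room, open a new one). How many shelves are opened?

9

  12 → shelf 1 (new)  [load 12/27]
  6 → shelf 1  [load 18/27]
  12 → shelf 2 (new)  [load 12/27]
  4 → shelf 1  [load 22/27]
  7 → shelf 2  [load 19/27]
  5 → shelf 1  [load 27/27]
  25 → shelf 3 (new)  [load 25/27]
  26 → shelf 4 (new)  [load 26/27]
  23 → shelf 5 (new)  [load 23/27]
  25 → shelf 6 (new)  [load 25/27]
  26 → shelf 7 (new)  [load 26/27]
  13 → shelf 8 (new)  [load 13/27]
  23 → shelf 9 (new)  [load 23/27]
9 shelves opened.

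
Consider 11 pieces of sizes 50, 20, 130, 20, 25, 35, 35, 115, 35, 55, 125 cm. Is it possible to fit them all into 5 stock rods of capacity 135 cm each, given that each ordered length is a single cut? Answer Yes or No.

A valid assignment using 5 stock rods:
  stock rod 1: 130 = 130
  stock rod 2: 125 = 125
  stock rod 3: 115 + 20 = 135
  stock rod 4: 55 + 50 + 25 = 130
  stock rod 5: 35 + 35 + 35 + 20 = 125
Every load is within 135 cm, so 5 stock rods suffice.

Yes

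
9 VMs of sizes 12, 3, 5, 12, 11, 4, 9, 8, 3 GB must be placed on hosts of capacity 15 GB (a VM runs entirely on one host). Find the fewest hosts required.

5

Total = 12 + 12 + 11 + 9 + 8 + 5 + 4 + 3 + 3 = 67 GB.
Lower bound: ⌈67/15⌉ = 5 hosts.
A packing using 5 hosts:
  host 1: 12 + 3 = 15
  host 2: 12 + 3 = 15
  host 3: 11 + 4 = 15
  host 4: 9 + 5 = 14
  host 5: 8 = 8
This matches the lower bound, so 5 is optimal.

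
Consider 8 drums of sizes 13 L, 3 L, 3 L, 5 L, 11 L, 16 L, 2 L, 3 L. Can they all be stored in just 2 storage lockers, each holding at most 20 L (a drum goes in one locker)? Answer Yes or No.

Total = 56 L; ⌈56/20⌉ = 3.
At least 3 storage lockers are required, but only 2 are allowed.

No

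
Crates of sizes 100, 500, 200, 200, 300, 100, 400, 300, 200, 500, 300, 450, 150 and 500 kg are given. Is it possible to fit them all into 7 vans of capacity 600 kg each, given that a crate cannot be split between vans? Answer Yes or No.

Total = 4200 kg; ⌈4200/600⌉ = 7.
The bound of 7 does not rule out 7, but exhaustive search shows no assignment into 7 vans of capacity 600 kg exists — the minimum is 8.

No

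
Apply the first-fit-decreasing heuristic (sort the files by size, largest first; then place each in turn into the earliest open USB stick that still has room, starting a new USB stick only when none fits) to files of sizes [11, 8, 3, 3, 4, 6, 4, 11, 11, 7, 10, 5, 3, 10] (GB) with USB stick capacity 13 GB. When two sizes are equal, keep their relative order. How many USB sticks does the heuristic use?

8

Sorted descending: 11, 11, 11, 10, 10, 8, 7, 6, 5, 4, 4, 3, 3, 3.
  11 → USB stick 1 (new)  [load 11/13]
  11 → USB stick 2 (new)  [load 11/13]
  11 → USB stick 3 (new)  [load 11/13]
  10 → USB stick 4 (new)  [load 10/13]
  10 → USB stick 5 (new)  [load 10/13]
  8 → USB stick 6 (new)  [load 8/13]
  7 → USB stick 7 (new)  [load 7/13]
  6 → USB stick 7  [load 13/13]
  5 → USB stick 6  [load 13/13]
  4 → USB stick 8 (new)  [load 4/13]
  4 → USB stick 8  [load 8/13]
  3 → USB stick 4  [load 13/13]
  3 → USB stick 5  [load 13/13]
  3 → USB stick 8  [load 11/13]
8 USB sticks opened.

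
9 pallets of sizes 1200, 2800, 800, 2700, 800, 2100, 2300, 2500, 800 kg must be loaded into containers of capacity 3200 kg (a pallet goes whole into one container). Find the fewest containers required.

6

Total = 2800 + 2700 + 2500 + 2300 + 2100 + 1200 + 800 + 800 + 800 = 16000 kg.
Lower bound: ⌈16000/3200⌉ = 5 containers.
A packing using 6 containers:
  container 1: 2800 = 2800
  container 2: 2700 = 2700
  container 3: 2500 = 2500
  container 4: 2300 + 800 = 3100
  container 5: 2100 + 800 = 2900
  container 6: 1200 + 800 = 2000
No arrangement into 5 containers stays within capacity, so 6 is optimal.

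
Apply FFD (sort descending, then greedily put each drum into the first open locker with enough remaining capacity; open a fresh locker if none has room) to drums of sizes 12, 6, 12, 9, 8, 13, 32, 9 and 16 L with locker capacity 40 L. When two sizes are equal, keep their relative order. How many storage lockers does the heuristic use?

Sorted descending: 32, 16, 13, 12, 12, 9, 9, 8, 6.
  32 → locker 1 (new)  [load 32/40]
  16 → locker 2 (new)  [load 16/40]
  13 → locker 2  [load 29/40]
  12 → locker 3 (new)  [load 12/40]
  12 → locker 3  [load 24/40]
  9 → locker 2  [load 38/40]
  9 → locker 3  [load 33/40]
  8 → locker 1  [load 40/40]
  6 → locker 3  [load 39/40]
3 storage lockers opened.

3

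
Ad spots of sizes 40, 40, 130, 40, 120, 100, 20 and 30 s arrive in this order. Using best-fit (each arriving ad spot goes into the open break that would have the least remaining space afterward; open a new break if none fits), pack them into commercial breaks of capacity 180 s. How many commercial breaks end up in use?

3

  40 → break 1 (new)  [load 40/180]
  40 → break 1  [load 80/180]
  130 → break 2 (new)  [load 130/180]
  40 → break 2  [load 170/180]
  120 → break 3 (new)  [load 120/180]
  100 → break 1  [load 180/180]
  20 → break 3  [load 140/180]
  30 → break 3  [load 170/180]
3 commercial breaks opened.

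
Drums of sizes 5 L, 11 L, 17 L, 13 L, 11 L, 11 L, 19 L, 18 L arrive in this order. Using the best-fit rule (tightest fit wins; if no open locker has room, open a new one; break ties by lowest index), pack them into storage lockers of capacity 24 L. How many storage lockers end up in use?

6

  5 → locker 1 (new)  [load 5/24]
  11 → locker 1  [load 16/24]
  17 → locker 2 (new)  [load 17/24]
  13 → locker 3 (new)  [load 13/24]
  11 → locker 3  [load 24/24]
  11 → locker 4 (new)  [load 11/24]
  19 → locker 5 (new)  [load 19/24]
  18 → locker 6 (new)  [load 18/24]
6 storage lockers opened.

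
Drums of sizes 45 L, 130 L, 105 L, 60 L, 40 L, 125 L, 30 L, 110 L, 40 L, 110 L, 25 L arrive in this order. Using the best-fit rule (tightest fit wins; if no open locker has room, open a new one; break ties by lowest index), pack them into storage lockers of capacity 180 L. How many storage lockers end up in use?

5

  45 → locker 1 (new)  [load 45/180]
  130 → locker 1  [load 175/180]
  105 → locker 2 (new)  [load 105/180]
  60 → locker 2  [load 165/180]
  40 → locker 3 (new)  [load 40/180]
  125 → locker 3  [load 165/180]
  30 → locker 4 (new)  [load 30/180]
  110 → locker 4  [load 140/180]
  40 → locker 4  [load 180/180]
  110 → locker 5 (new)  [load 110/180]
  25 → locker 5  [load 135/180]
5 storage lockers opened.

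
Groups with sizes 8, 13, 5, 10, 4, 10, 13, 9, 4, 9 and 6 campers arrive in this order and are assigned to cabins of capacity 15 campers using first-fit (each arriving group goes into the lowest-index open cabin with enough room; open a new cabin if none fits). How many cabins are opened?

7

  8 → cabin 1 (new)  [load 8/15]
  13 → cabin 2 (new)  [load 13/15]
  5 → cabin 1  [load 13/15]
  10 → cabin 3 (new)  [load 10/15]
  4 → cabin 3  [load 14/15]
  10 → cabin 4 (new)  [load 10/15]
  13 → cabin 5 (new)  [load 13/15]
  9 → cabin 6 (new)  [load 9/15]
  4 → cabin 4  [load 14/15]
  9 → cabin 7 (new)  [load 9/15]
  6 → cabin 6  [load 15/15]
7 cabins opened.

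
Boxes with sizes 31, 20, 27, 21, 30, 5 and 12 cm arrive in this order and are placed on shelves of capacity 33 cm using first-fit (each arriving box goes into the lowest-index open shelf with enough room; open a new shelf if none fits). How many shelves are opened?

5

  31 → shelf 1 (new)  [load 31/33]
  20 → shelf 2 (new)  [load 20/33]
  27 → shelf 3 (new)  [load 27/33]
  21 → shelf 4 (new)  [load 21/33]
  30 → shelf 5 (new)  [load 30/33]
  5 → shelf 2  [load 25/33]
  12 → shelf 4  [load 33/33]
5 shelves opened.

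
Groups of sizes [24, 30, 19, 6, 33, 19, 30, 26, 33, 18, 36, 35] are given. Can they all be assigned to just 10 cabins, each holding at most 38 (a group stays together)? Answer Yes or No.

Yes

A valid assignment using 10 cabins:
  cabin 1: 36 = 36
  cabin 2: 35 = 35
  cabin 3: 33 = 33
  cabin 4: 33 = 33
  cabin 5: 30 + 6 = 36
  cabin 6: 30 = 30
  cabin 7: 26 = 26
  cabin 8: 24 = 24
  cabin 9: 19 + 19 = 38
  cabin 10: 18 = 18
Every load is within 38, so 10 cabins suffice.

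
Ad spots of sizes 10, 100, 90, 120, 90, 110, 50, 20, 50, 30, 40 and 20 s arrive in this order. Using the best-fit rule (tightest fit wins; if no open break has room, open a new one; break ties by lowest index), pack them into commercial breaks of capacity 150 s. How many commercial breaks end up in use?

6

  10 → break 1 (new)  [load 10/150]
  100 → break 1  [load 110/150]
  90 → break 2 (new)  [load 90/150]
  120 → break 3 (new)  [load 120/150]
  90 → break 4 (new)  [load 90/150]
  110 → break 5 (new)  [load 110/150]
  50 → break 2  [load 140/150]
  20 → break 3  [load 140/150]
  50 → break 4  [load 140/150]
  30 → break 1  [load 140/150]
  40 → break 5  [load 150/150]
  20 → break 6 (new)  [load 20/150]
6 commercial breaks opened.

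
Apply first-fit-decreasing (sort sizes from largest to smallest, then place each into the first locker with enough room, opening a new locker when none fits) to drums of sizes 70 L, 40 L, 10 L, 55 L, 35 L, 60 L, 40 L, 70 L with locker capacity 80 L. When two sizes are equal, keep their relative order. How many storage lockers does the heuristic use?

Sorted descending: 70, 70, 60, 55, 40, 40, 35, 10.
  70 → locker 1 (new)  [load 70/80]
  70 → locker 2 (new)  [load 70/80]
  60 → locker 3 (new)  [load 60/80]
  55 → locker 4 (new)  [load 55/80]
  40 → locker 5 (new)  [load 40/80]
  40 → locker 5  [load 80/80]
  35 → locker 6 (new)  [load 35/80]
  10 → locker 1  [load 80/80]
6 storage lockers opened.

6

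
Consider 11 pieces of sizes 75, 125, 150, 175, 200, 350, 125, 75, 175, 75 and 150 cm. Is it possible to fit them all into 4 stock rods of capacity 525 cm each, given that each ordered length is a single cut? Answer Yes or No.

Yes

A valid assignment using 4 stock rods:
  stock rod 1: 350 + 175 = 525
  stock rod 2: 200 + 175 + 150 = 525
  stock rod 3: 150 + 125 + 125 + 75 = 475
  stock rod 4: 75 + 75 = 150
Every load is within 525 cm, so 4 stock rods suffice.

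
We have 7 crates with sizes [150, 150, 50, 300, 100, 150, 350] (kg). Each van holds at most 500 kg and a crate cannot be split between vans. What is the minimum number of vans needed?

3

Total = 350 + 300 + 150 + 150 + 150 + 100 + 50 = 1250 kg.
Lower bound: ⌈1250/500⌉ = 3 vans.
A packing using 3 vans:
  van 1: 350 + 150 = 500
  van 2: 300 + 150 + 50 = 500
  van 3: 150 + 100 = 250
This matches the lower bound, so 3 is optimal.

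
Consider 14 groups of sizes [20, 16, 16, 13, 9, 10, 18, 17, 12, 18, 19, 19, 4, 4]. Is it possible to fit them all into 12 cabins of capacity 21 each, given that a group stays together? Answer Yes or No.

A valid assignment using 11 cabins:
  cabin 1: 20 = 20
  cabin 2: 19 = 19
  cabin 3: 19 = 19
  cabin 4: 18 = 18
  cabin 5: 18 = 18
  cabin 6: 17 + 4 = 21
  cabin 7: 16 + 4 = 20
  cabin 8: 16 = 16
  cabin 9: 13 = 13
  cabin 10: 12 + 9 = 21
  cabin 11: 10 = 10
That uses only 11 ≤ 12, so 12 cabins are enough.

Yes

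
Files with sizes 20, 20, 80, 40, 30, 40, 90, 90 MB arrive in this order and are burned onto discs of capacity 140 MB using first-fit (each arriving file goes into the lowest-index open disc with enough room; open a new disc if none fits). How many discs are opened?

  20 → disc 1 (new)  [load 20/140]
  20 → disc 1  [load 40/140]
  80 → disc 1  [load 120/140]
  40 → disc 2 (new)  [load 40/140]
  30 → disc 2  [load 70/140]
  40 → disc 2  [load 110/140]
  90 → disc 3 (new)  [load 90/140]
  90 → disc 4 (new)  [load 90/140]
4 discs opened.

4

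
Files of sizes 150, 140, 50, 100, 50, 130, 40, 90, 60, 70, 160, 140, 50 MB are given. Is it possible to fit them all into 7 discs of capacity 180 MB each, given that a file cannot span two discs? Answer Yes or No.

Total = 1230 MB; ⌈1230/180⌉ = 7.
The bound of 7 does not rule out 7, but exhaustive search shows no assignment into 7 discs of capacity 180 MB exists — the minimum is 8.

No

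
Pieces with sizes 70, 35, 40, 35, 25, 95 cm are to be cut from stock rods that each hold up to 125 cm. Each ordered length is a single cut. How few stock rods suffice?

Total = 95 + 70 + 40 + 35 + 35 + 25 = 300 cm.
Lower bound: ⌈300/125⌉ = 3 stock rods.
A packing using 3 stock rods:
  stock rod 1: 95 + 25 = 120
  stock rod 2: 70 + 40 = 110
  stock rod 3: 35 + 35 = 70
This matches the lower bound, so 3 is optimal.

3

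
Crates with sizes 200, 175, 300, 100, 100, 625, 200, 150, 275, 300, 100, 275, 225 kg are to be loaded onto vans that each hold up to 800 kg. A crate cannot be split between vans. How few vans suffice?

4

Total = 625 + 300 + 300 + 275 + 275 + 225 + 200 + 200 + 175 + 150 + 100 + 100 + 100 = 3025 kg.
Lower bound: ⌈3025/800⌉ = 4 vans.
A packing using 4 vans:
  van 1: 625 + 175 = 800
  van 2: 300 + 300 + 200 = 800
  van 3: 275 + 275 + 225 = 775
  van 4: 200 + 150 + 100 + 100 + 100 = 650
This matches the lower bound, so 4 is optimal.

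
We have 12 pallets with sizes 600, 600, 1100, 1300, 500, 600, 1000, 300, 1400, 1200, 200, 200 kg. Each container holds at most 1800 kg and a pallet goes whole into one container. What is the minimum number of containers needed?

Total = 1400 + 1300 + 1200 + 1100 + 1000 + 600 + 600 + 600 + 500 + 300 + 200 + 200 = 9000 kg.
Lower bound: ⌈9000/1800⌉ = 5 containers.
A packing using 6 containers:
  container 1: 1400 + 300 = 1700
  container 2: 1300 + 500 = 1800
  container 3: 1200 + 600 = 1800
  container 4: 1100 + 600 = 1700
  container 5: 1000 + 600 + 200 = 1800
  container 6: 200 = 200
No arrangement into 5 containers stays within capacity, so 6 is optimal.

6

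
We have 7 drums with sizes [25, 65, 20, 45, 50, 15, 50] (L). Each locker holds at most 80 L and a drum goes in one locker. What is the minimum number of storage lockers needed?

Total = 65 + 50 + 50 + 45 + 25 + 20 + 15 = 270 L.
Lower bound: ⌈270/80⌉ = 4 storage lockers.
A packing using 4 storage lockers:
  locker 1: 65 + 15 = 80
  locker 2: 50 + 25 = 75
  locker 3: 50 + 20 = 70
  locker 4: 45 = 45
This matches the lower bound, so 4 is optimal.

4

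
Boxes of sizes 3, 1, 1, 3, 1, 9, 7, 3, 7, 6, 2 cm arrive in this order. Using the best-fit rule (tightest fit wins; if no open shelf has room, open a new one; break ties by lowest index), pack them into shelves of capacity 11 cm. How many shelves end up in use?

5

  3 → shelf 1 (new)  [load 3/11]
  1 → shelf 1  [load 4/11]
  1 → shelf 1  [load 5/11]
  3 → shelf 1  [load 8/11]
  1 → shelf 1  [load 9/11]
  9 → shelf 2 (new)  [load 9/11]
  7 → shelf 3 (new)  [load 7/11]
  3 → shelf 3  [load 10/11]
  7 → shelf 4 (new)  [load 7/11]
  6 → shelf 5 (new)  [load 6/11]
  2 → shelf 1  [load 11/11]
5 shelves opened.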